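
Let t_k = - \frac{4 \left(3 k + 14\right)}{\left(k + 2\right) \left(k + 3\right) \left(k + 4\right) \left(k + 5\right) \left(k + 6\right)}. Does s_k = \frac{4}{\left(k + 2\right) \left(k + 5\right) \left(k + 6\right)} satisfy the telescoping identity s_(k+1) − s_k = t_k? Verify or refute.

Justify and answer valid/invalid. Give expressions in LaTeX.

Invalid: residual \frac{24 \left(2 k + 9\right)}{k^{6} + 27 k^{5} + 295 k^{4} + 1665 k^{3} + 5104 k^{2} + 8028 k + 5040} ≠ 0.

s_(k+1) = 4/((k + 3)*(k + 6)*(k + 7))
s_(k+1) − s_k = 4*(-3*k - 11)/(k**5 + 23*k**4 + 203*k**3 + 853*k**2 + 1692*k + 1260)
(s_(k+1) − s_k) − t_k = 24*(2*k + 9)/(k**6 + 27*k**5 + 295*k**4 + 1665*k**3 + 5104*k**2 + 8028*k + 5040)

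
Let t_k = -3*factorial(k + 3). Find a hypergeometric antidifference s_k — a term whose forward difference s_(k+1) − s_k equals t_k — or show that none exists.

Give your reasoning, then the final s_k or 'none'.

not Gosper-summable; s_k does not exist

t_(k+1)/t_k = k + 4.
Factor: A=k + 4; B=1; C=1.
Key eq: (k + 4)·f(k+1) = (1)·f(k) + (1).
deg f ≤ -1 (via 1,0,0).
Bound -1 < 0, so the key equation has no polynomial solution.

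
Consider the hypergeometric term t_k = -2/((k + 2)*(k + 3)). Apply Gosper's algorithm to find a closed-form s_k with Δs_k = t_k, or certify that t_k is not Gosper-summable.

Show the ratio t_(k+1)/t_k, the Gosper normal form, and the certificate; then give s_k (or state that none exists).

Ratio r(k) = (k + 2)/(k + 4).
Normal form (A,B,C) = (k + 2, k + 4, 1).
Need (k + 2)·f(k+1) − (k + 3)·f(k) = 1.
Bound: deg f ≤ 1.
A polynomial solution: f(k) = k/2.
Then R = B(k−1)f/C = k*(k + 3)/2, so s_k = R(k)·t_k = -k/(k + 2).
Δs = -2/(k**2 + 5*k + 6), as required.

s_k = -k/(k + 2)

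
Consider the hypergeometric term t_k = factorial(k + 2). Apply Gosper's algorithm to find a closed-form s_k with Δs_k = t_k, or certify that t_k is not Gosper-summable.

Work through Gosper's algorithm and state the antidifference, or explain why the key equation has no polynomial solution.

Ratio r(k) = k + 3.
So A=k + 3 and B=1, with C=1.
Set up (k + 3)·f(k+1) − (1)·f(k) − (1) = 0.
From deg A=1, deg B=0, deg C=0: d=-1.
deg f ≤ -1 is impossible — no certificate.

none (Gosper's algorithm certifies no s_k)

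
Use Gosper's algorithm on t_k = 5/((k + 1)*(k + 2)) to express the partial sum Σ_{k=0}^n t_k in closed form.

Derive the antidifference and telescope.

S(n) = 5*(n + 1)/(n + 2)

Compute t_(k+1)/t_k: get (k + 1)/(k + 3).
Gosper form: A/B · C(k+1)/C(k) with A=k + 1, B=k + 3, C=1.
Need (k + 1)·f(k+1) − (k + 2)·f(k) = 1.
From deg A=1, deg B=1, deg C=0: d=1.
Solve for f: f(k) = k (degree 1 ≤ 1).
Get s_k = R·t_k = 5*k/(k + 1) with R(k) = B(k−1)f(k)/C(k) = k*(k + 2).
s_(k+1) − s_k = 5/(k**2 + 3*k + 2) = t_k.
s_(n+1) = 5*(n + 1)/(n + 2) and s_(0) = 0, so S(n) = 5*(n + 1)/(n + 2).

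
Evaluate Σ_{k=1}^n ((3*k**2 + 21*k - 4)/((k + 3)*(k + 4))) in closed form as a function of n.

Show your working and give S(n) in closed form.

The ratio is (k + 3)*(21*k + 3*(k + 1)**2 + 17)/((k + 5)*(3*k**2 + 21*k - 4)).
So A=k + 3 and B=k + 5, with C=k**2 + 7*k - 4/3.
Solve (k + 3)·f(k+1) − (k + 4)·f(k) = k**2 + 7*k - 4/3.
From deg A=1, deg B=1, deg C=2: d=2.
A polynomial solution: f(k) = k*(9*k - 13)/9.
R(k) = B(k−1)·f(k)/C(k) = k*(k + 4)*(9*k - 13)/(3*(3*k**2 + 21*k - 4)); s_k = R·t_k = k*(9*k - 13)/(3*(k + 3)).
Verify: (3*k**2 + 21*k - 4)/(k**2 + 7*k + 12) matches t_k.
s_(n+1) = (9*n**2 + 5*n - 4)/(3*(n + 4)) and s_(1) = -1/3, so S(n) = n*(3*n + 2)/(n + 4).

S(n) = n*(3*n + 2)/(n + 4)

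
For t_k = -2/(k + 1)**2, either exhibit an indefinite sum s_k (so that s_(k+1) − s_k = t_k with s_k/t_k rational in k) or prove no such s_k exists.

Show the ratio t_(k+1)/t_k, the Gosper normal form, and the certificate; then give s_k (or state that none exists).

none — t_k is not Gosper-summable

Compute t_(k+1)/t_k: get (k + 1)**2/(k + 2)**2.
Factor: A=k**2 + 2*k + 1; B=k**2 + 4*k + 4; C=1.
Key eq: (k**2 + 2*k + 1)·f(k+1) = (k**2 + 2*k + 1)·f(k) + (1).
deg f ≤ 0 (via 2,2,0).
Write f(k) = c0. Then LHS − RHS = -1, requiring -1 = 0: contradictory. No certificate.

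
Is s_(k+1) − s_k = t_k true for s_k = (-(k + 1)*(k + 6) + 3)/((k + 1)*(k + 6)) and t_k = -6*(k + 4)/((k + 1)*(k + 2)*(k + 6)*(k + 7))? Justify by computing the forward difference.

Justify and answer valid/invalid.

s_(k+1) = (-(k + 2)*(k + 7) + 3)/((k + 2)*(k + 7))
s_(k+1) − s_k = 6*(-k - 4)/(k**4 + 16*k**3 + 83*k**2 + 152*k + 84)
(s_(k+1) − s_k) − t_k = 0

Valid: the claim telescopes to t_k.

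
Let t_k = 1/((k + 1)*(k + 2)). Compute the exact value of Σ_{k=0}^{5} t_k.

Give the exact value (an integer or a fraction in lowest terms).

Ratio r(k) = (k + 1)/(k + 3).
A = k + 1, B = k + 3, C = 1.
Key eq: (k + 1)·f(k+1) = (k + 2)·f(k) + (1).
From deg A=1, deg B=1, deg C=0: d=1.
Solve for f: f(k) = k (degree 1 ≤ 1).
Certificate R = B(k−1)f/C = k*(k + 2) gives s_k = k/(k + 1).
Δs = 1/(k**2 + 3*k + 2), as required.
Telescoping: Σ = s_(6) − s_(0) = 6/7 − (0) = 6/7.

Σ = 6/7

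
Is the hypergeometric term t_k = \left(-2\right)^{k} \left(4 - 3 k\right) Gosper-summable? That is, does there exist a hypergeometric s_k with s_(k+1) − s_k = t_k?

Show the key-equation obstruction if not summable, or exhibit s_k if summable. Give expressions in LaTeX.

Step 1: r(k) = 2*(1 - 3*k)/(3*k - 4).
So A=-2 and B=1, with C=k - 4/3.
Key eq: (-2)·f(k+1) = (1)·f(k) + (k - 4/3).
d = 1 from the (0,0,1) case.
Solving with deg f ≤ 1: f(k) = -(k - 2)/3.
Get s_k = R·t_k = (-2)**k*(k - 2) with R(k) = B(k−1)f(k)/C(k) = -(k - 2)/(3*k - 4).
s_(k+1) − s_k = (-2)**k*(4 - 3*k) = t_k.

Yes. s_k = \left(-2\right)^{k} \left(k - 2\right).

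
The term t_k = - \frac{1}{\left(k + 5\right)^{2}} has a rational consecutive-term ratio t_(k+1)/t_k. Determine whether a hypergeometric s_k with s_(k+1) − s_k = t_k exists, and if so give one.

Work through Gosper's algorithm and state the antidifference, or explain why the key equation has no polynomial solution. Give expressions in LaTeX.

not Gosper-summable; s_k does not exist

r(k) = (k + 5)**2/(k + 6)**2 after simplifying.
So A=k**2 + 10*k + 25 and B=k**2 + 12*k + 36, with C=1.
Key eq: (k**2 + 10*k + 25)·f(k+1) = (k**2 + 10*k + 25)·f(k) + (1).
From deg A=2, deg B=2, deg C=0: d=0.
Generic f = c0 gives residual -1; -1 = 0 cannot hold, so t_k is not Gosper-summable.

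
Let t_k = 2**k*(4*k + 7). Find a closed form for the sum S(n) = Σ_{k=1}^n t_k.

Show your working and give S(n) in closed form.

r(k) = 2*(4*k + 11)/(4*k + 7) after simplifying.
Gosper form: A/B · C(k+1)/C(k) with A=2, B=1, C=k + 7/4.
Solve (2)·f(k+1) − (1)·f(k) = k + 7/4.
Degrees (0,0,1) ⇒ d ≤ 1.
Match coefficients ⇒ f(k) = (4*k - 1)/4.
Then R = B(k−1)f/C = (4*k - 1)/(4*k + 7), so s_k = R(k)·t_k = 2**k*(4*k - 1).
s_(k+1) − s_k = 2**k*(4*k + 7) = t_k.
Telescope: S(n) = s_(n+1) − s_(1) = 2**(n + 1)*(4*n + 3) − (6) = 8*2**n*n + 6*2**n - 6.

S(n) = 8*2**n*n + 6*2**n - 6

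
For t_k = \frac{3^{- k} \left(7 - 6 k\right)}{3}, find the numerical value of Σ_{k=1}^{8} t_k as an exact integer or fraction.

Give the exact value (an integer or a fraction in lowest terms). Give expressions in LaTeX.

t_(k+1)/t_k = (6*k - 1)/(3*(6*k - 7)).
Factor: A=1/3; B=1; C=k - 7/6.
f must satisfy (1/3)·f(k+1) − (1)·f(k) = k - 7/6.
Degrees (0,0,1) ⇒ d ≤ 1.
Coefficient equations give f(k) = -(3*k - 2)/2.
Then R = B(k−1)f/C = -3*(3*k - 2)/(6*k - 7), so s_k = R(k)·t_k = (3*k - 2)/3**k.
Verify: (7 - 6*k)/(3*3**k) matches t_k.
Telescoping: Σ = s_(9) − s_(1) = 25/19683 − (1/3) = -6536/19683.

Σ = -6536/19683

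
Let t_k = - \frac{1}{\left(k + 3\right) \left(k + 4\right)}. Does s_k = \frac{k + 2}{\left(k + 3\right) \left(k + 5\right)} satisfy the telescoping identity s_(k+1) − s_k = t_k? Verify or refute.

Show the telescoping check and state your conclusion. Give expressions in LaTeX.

Invalid: residual \frac{3 \left(2 k + 9\right)}{k^{4} + 18 k^{3} + 119 k^{2} + 342 k + 360} ≠ 0.

s_(k+1) = (k + 3)/((k + 4)*(k + 6))
s_(k+1) − s_k = (-k**2 - 5*k - 3)/(k**4 + 18*k**3 + 119*k**2 + 342*k + 360)
(s_(k+1) − s_k) − t_k = 3*(2*k + 9)/(k**4 + 18*k**3 + 119*k**2 + 342*k + 360)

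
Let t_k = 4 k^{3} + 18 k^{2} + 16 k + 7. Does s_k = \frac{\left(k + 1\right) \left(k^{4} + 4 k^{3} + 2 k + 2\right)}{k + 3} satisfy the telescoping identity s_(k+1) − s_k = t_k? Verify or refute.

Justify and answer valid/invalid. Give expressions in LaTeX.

s_(k+1) = (k + 2)*(2*k + (k + 1)**4 + 4*(k + 1)**3 + 4)/(k + 4)
s_(k+1) − s_k = (4*k**5 + 40*k**4 + 138*k**3 + 195*k**2 + 135*k + 46)/(k**2 + 7*k + 12)
(s_(k+1) − s_k) − t_k = 2*(-3*k**4 - 26*k**3 - 70*k**2 - 53*k - 19)/(k**2 + 7*k + 12)

Invalid: residual \frac{2 \left(- 3 k^{4} - 26 k^{3} - 70 k^{2} - 53 k - 19\right)}{k^{2} + 7 k + 12} ≠ 0.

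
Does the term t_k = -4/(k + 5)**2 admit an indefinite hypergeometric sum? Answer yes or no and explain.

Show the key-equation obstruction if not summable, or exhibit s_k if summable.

No — t_k has no hypergeometric antidifference.

Compute t_(k+1)/t_k: get (k + 5)**2/(k + 6)**2.
A = k**2 + 10*k + 25, B = k**2 + 12*k + 36, C = 1.
Set up (k**2 + 10*k + 25)·f(k+1) − (k**2 + 10*k + 25)·f(k) − (1) = 0.
Degrees (2,2,0) ⇒ d ≤ 0.
Put f(k) = c0: A·f(k+1) − B(k−1)·f(k) − C = -1; need -1 = 0 — inconsistent ⇒ no f, not summable.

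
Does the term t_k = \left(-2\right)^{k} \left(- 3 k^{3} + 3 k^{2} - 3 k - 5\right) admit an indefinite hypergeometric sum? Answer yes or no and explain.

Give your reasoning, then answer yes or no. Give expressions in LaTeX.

Yes. s_k = \left(-2\right)^{k} \left(k^{3} - 3 k^{2} + 3 k + 1\right).

r(k) = 2*(-3*k**3 - 6*k**2 - 6*k - 8)/(3*k**3 - 3*k**2 + 3*k + 5) after simplifying.
A = -2, B = 1, C = k**3 - k**2 + k + 5/3.
Solve (-2)·f(k+1) − (1)·f(k) = k**3 - k**2 + k + 5/3.
From deg A=0, deg B=0, deg C=3: d=3.
Match coefficients ⇒ f(k) = -(k**3 - 3*k**2 + 3*k + 1)/3.
Then R = B(k−1)f/C = -(k**3 - 3*k**2 + 3*k + 1)/(3*k**3 - 3*k**2 + 3*k + 5), so s_k = R(k)·t_k = (-2)**k*(k**3 - 3*k**2 + 3*k + 1).
Check: Δs_k = (-2)**k*(-3*k**3 + 3*k**2 - 3*k - 5). ✓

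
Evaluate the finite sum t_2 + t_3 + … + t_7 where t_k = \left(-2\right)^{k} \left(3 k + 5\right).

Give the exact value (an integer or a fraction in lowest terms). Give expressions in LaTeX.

The ratio is 2*(-3*k - 8)/(3*k + 5).
So A=-2 and B=1, with C=k + 5/3.
Set up (-2)·f(k+1) − (1)·f(k) − (k + 5/3) = 0.
d = 1 from the (0,0,1) case.
Solving with deg f ≤ 1: f(k) = -(k + 1)/3.
Get s_k = R·t_k = (-2)**k*(-k - 1) with R(k) = B(k−1)f(k)/C(k) = -(k + 1)/(3*k + 5).
s_(k+1) − s_k = (-2)**k*(3*k + 5) = t_k.
Telescoping: Σ = s_(8) − s_(2) = -2304 − (-12) = -2292.

Σ = -2292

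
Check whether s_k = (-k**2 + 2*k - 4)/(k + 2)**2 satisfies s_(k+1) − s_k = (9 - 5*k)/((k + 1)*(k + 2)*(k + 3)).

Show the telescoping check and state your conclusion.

s_(k+1) = (2*k - (k + 1)**2 - 2)/(k + 3)**2
s_(k+1) − s_k = 6*(-k**2 - k + 4)/(k**4 + 10*k**3 + 37*k**2 + 60*k + 36)
(s_(k+1) − s_k) − t_k = (-k**3 + 4*k**2 + 3*k - 30)/(k**5 + 11*k**4 + 47*k**3 + 97*k**2 + 96*k + 36)

Invalid: residual (-k**3 + 4*k**2 + 3*k - 30)/(k**5 + 11*k**4 + 47*k**3 + 97*k**2 + 96*k + 36) ≠ 0.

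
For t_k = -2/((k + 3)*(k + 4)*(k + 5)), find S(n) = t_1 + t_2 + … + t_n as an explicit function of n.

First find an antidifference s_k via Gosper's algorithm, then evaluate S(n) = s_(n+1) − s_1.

S(n) = n*(-n - 9)/(20*(n**2 + 9*n + 20))

t_(k+1)/t_k = (k + 3)/(k + 6).
Factor: A=k + 3; B=k + 6; C=1.
Set up (k + 3)·f(k+1) − (k + 5)·f(k) − (1) = 0.
deg f ≤ 2 (via 1,1,0).
A polynomial solution: f(k) = k*(k + 7)/24.
So s_k = (B(k−1)f/C)·t_k = (k*(k + 5)*(k + 7)/24)·t_k = k*(-k - 7)/(12*(k + 3)*(k + 4)).
Verify: -2/(k**3 + 12*k**2 + 47*k + 60) matches t_k.
s_(n+1) = (-n**2 - 9*n - 8)/(12*(n**2 + 9*n + 20)) and s_(1) = -1/30, so S(n) = n*(-n - 9)/(20*(n**2 + 9*n + 20)).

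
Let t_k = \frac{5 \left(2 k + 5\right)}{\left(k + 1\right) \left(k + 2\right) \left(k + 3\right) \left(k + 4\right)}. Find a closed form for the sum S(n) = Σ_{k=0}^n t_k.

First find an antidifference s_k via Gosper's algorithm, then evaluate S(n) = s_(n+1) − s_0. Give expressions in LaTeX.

t_(k+1)/t_k = (k + 1)*(2*k + 7)/((k + 5)*(2*k + 5)).
A = k + 1, B = k + 5, C = k + 5/2.
Solve (k + 1)·f(k+1) − (k + 4)·f(k) = k + 5/2.
deg f ≤ 3 (via 1,1,1).
A polynomial solution: f(k) = k*(k + 2)*(k + 4)/6.
Then R = B(k−1)f/C = k*(k + 2)*(k + 4)**2/(3*(2*k + 5)), so s_k = R(k)·t_k = 5*k*(k + 4)/(3*(k**2 + 4*k + 3)).
Verify: 5*(2*k + 5)/(k**4 + 10*k**3 + 35*k**2 + 50*k + 24) matches t_k.
s_(n+1) = 5*(n**2 + 6*n + 5)/(3*(n**2 + 6*n + 8)) and s_(0) = 0, so S(n) = 5*(n**2 + 6*n + 5)/(3*(n**2 + 6*n + 8)).

S(n) = \frac{5 \left(n^{2} + 6 n + 5\right)}{3 \left(n^{2} + 6 n + 8\right)}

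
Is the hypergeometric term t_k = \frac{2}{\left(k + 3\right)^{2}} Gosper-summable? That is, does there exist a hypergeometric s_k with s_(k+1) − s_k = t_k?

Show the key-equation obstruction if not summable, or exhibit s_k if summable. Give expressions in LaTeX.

No — key equation has no polynomial f.

Ratio r(k) = (k + 3)**2/(k + 4)**2.
Factor: A=k**2 + 6*k + 9; B=k**2 + 8*k + 16; C=1.
Key eq: (k**2 + 6*k + 9)·f(k+1) = (k**2 + 6*k + 9)·f(k) + (1).
d = 0 from the (2,2,0) case.
Generic f = c0 gives residual -1; -1 = 0 cannot hold, so t_k is not Gosper-summable.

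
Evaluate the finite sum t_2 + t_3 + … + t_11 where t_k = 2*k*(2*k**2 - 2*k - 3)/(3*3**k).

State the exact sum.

Σ = 1413562/531441

t_(k+1)/t_k = (2*k**3 + 4*k**2 - k - 3)/(3*k*(2*k**2 - 2*k - 3)).
Gosper form: A/B · C(k+1)/C(k) with A=1/3, B=1, C=k**3 - k**2 - 3*k/2.
f must satisfy (1/3)·f(k+1) − (1)·f(k) = k**3 - k**2 - 3*k/2.
Bound: deg f ≤ 3.
Solving with deg f ≤ 3: f(k) = -3*(k + 1)*(2*k**2 - k + 2)/4.
So s_k = (B(k−1)f/C)·t_k = (-3*(k + 1)*(2*k**2 - k + 2)/(2*k*(2*k**2 - 2*k - 3)))·t_k = -(2*k**3 + k**2 + k + 2)/3**k.
Δs = 2*k*(2*k**2 - 2*k - 3)/(3*3**k), as required.
Telescoping: Σ = s_(12) − s_(2) = -3614/531441 − (-8/3) = 1413562/531441.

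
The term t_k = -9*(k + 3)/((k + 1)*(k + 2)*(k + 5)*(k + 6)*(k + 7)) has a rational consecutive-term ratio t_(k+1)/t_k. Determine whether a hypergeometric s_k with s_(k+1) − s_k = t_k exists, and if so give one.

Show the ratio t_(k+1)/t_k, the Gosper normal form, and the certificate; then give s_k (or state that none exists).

The ratio is (k + 1)*(k + 4)*(k + 5)/((k + 3)**2*(k + 8)).
Gosper form: A/B · C(k+1)/C(k) with A=k + 1, B=k + 8, C=k**3 + 10*k**2 + 33*k + 36.
Need (k + 1)·f(k+1) − (k + 7)·f(k) = k**3 + 10*k**2 + 33*k + 36.
d = 6 from the (1,1,3) case.
A polynomial solution: f(k) = k*(k + 2)*(k + 3)*(k + 4)*(k**2 + 12*k + 41)/90.
Certificate R = B(k−1)f/C = k*(k + 2)*(k + 7)*(k**2 + 12*k + 41)/(90*(k + 3)) gives s_k = k*(-k**2 - 12*k - 41)/(10*(k**3 + 12*k**2 + 41*k + 30)).
Δs = 9*(-k - 3)/(k**5 + 21*k**4 + 163*k**3 + 567*k**2 + 844*k + 420), as required.

s_k = k*(-k**2 - 12*k - 41)/(10*(k**3 + 12*k**2 + 41*k + 30))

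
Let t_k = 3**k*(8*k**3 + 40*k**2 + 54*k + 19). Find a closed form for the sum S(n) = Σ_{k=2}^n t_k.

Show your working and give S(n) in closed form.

S(n) = 12*3**n*n**3 + 42*3**n*n**2 + 57*3**n*n + 15*3**n - 378

Step 1: r(k) = 3*(8*k**3 + 64*k**2 + 158*k + 121)/(8*k**3 + 40*k**2 + 54*k + 19).
Factor: A=3; B=1; C=k**3 + 5*k**2 + 27*k/4 + 19/8.
Set up (3)·f(k+1) − (1)·f(k) − (k**3 + 5*k**2 + 27*k/4 + 19/8) = 0.
Degrees (0,0,3) ⇒ d ≤ 3.
Match coefficients ⇒ f(k) = (4*k**3 + 2*k**2 + 3*k - 4)/8.
Then R = B(k−1)f/C = (4*k**3 + 2*k**2 + 3*k - 4)/(8*k**3 + 40*k**2 + 54*k + 19), so s_k = R(k)·t_k = 3**k*(4*k**3 + 2*k**2 + 3*k - 4).
Check: Δs_k = 3**k*(8*k**3 + 40*k**2 + 54*k + 19). ✓
s_(n+1) = 3**(n + 1)*(4*n**3 + 14*n**2 + 19*n + 5) and s_(2) = 378, so S(n) = 12*3**n*n**3 + 42*3**n*n**2 + 57*3**n*n + 15*3**n - 378.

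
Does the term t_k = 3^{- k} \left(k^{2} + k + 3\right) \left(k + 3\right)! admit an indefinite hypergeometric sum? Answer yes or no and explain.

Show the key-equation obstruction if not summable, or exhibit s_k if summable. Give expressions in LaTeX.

r(k) = (k + 4)*(k + (k + 1)**2 + 4)/(3*(k**2 + k + 3)) after simplifying.
A = k/3 + 4/3, B = 1, C = k**2 + k + 3.
Need (k/3 + 4/3)·f(k+1) − (1)·f(k) = k**2 + k + 3.
Degrees (1,0,2) ⇒ d ≤ 1.
Coefficient equations give f(k) = 3*(k - 1).
Certificate R = B(k−1)f/C = 3*(k - 1)/(k**2 + k + 3) gives s_k = 3**(1 - k)*(k - 1)*factorial(k + 3).
Verify: (k**2 + k + 3)*factorial(k + 3)/3**k matches t_k.

Yes. s_k = 3^{1 - k} \left(k - 1\right) \left(k + 3\right)!.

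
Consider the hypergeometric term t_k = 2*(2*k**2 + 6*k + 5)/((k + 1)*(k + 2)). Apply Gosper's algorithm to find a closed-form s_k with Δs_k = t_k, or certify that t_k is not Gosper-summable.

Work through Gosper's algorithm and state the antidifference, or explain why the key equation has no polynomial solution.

t_(k+1)/t_k = (k + 1)*(6*k + 2*(k + 1)**2 + 11)/((k + 3)*(2*k**2 + 6*k + 5)).
Gosper form: A/B · C(k+1)/C(k) with A=k + 1, B=k + 3, C=k**2 + 3*k + 5/2.
Need (k + 1)·f(k+1) − (k + 2)·f(k) = k**2 + 3*k + 5/2.
deg f ≤ 2 (via 1,1,2).
Solve for f: f(k) = k*(2*k + 3)/2 (degree 2 ≤ 2).
Get s_k = R·t_k = 2*k*(2*k + 3)/(k + 1) with R(k) = B(k−1)f(k)/C(k) = k*(k + 2)*(2*k + 3)/(2*k**2 + 6*k + 5).
s_(k+1) − s_k = 2*(2*k**2 + 6*k + 5)/(k**2 + 3*k + 2) = t_k.

s_k = 2*k*(2*k + 3)/(k + 1)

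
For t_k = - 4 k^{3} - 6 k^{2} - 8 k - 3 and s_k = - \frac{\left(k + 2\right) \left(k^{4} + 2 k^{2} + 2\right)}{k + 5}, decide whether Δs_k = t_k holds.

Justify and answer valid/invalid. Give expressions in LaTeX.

s_(k+1) = -(k + 3)*((k + 1)**4 + 2*(k + 1)**2 + 2)/(k + 6)
s_(k+1) − s_k = (-4*k**5 - 41*k**4 - 116*k**3 - 163*k**2 - 144*k - 51)/(k**2 + 11*k + 30)
(s_(k+1) − s_k) − t_k = 3*(3*k**4 + 26*k**3 + 36*k**2 + 43*k + 13)/(k**2 + 11*k + 30)

Invalid: residual \frac{3 \left(3 k^{4} + 26 k^{3} + 36 k^{2} + 43 k + 13\right)}{k^{2} + 11 k + 30} ≠ 0.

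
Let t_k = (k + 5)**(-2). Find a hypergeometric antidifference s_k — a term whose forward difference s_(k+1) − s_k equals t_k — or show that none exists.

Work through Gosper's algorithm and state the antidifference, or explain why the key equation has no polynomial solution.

not Gosper-summable; s_k does not exist

Ratio r(k) = (k + 5)**2/(k + 6)**2.
A = k**2 + 10*k + 25, B = k**2 + 12*k + 36, C = 1.
Key eq: (k**2 + 10*k + 25)·f(k+1) = (k**2 + 10*k + 25)·f(k) + (1).
d = 0 from the (2,2,0) case.
Generic f = c0 gives residual -1; -1 = 0 cannot hold, so t_k is not Gosper-summable.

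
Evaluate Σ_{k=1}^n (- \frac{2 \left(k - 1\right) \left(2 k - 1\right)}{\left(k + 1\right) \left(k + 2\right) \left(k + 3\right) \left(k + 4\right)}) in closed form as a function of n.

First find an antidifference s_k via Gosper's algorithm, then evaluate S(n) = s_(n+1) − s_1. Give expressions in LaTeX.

Step 1: r(k) = k*(k + 1)*(2*k + 1)/((k - 1)*(k + 5)*(2*k - 1)).
Normal form (A,B,C) = (k + 1, k + 5, k**2 - 3*k/2 + 1/2).
f must satisfy (k + 1)·f(k+1) − (k + 4)·f(k) = k**2 - 3*k/2 + 1/2.
From deg A=1, deg B=1, deg C=2: d=3.
Solving with deg f ≤ 3: f(k) = k*(k**2 - 2*k + 5)/8.
Get s_k = R·t_k = k*(-k**2 + 2*k - 5)/(2*(k**3 + 6*k**2 + 11*k + 6)) with R(k) = B(k−1)f(k)/C(k) = k*(k + 4)*(k**2 - 2*k + 5)/(4*(k - 1)*(2*k - 1)).
s_(k+1) − s_k = 2*(-2*k**2 + 3*k - 1)/(k**4 + 10*k**3 + 35*k**2 + 50*k + 24) = t_k.
s_(n+1) = (-n**3 - n**2 - 4*n - 4)/(2*(n**3 + 9*n**2 + 26*n + 24)) and s_(1) = -1/12, so S(n) = n*(-5*n**2 + 3*n + 2)/(12*(n**3 + 9*n**2 + 26*n + 24)).

S(n) = \frac{n \left(- 5 n^{2} + 3 n + 2\right)}{12 \left(n^{3} + 9 n^{2} + 26 n + 24\right)}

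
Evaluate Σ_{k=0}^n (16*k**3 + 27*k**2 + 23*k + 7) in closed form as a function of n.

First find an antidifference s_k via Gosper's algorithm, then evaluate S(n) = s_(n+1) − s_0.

t_(k+1)/t_k = (16*k**3 + 75*k**2 + 125*k + 73)/(16*k**3 + 27*k**2 + 23*k + 7).
So A=1 and B=1, with C=k**3 + 27*k**2/16 + 23*k/16 + 7/16.
f must satisfy (1)·f(k+1) − (1)·f(k) = k**3 + 27*k**2/16 + 23*k/16 + 7/16.
d = 4 from the (0,0,3) case.
Solving with deg f ≤ 4: f(k) = k**2*(4*k**2 + k + 2)/16.
Get s_k = R·t_k = k**2*(4*k**2 + k + 2) with R(k) = B(k−1)f(k)/C(k) = k**2*(4*k**2 + k + 2)/(16*k**3 + 27*k**2 + 23*k + 7).
Δs = 16*k**3 + 27*k**2 + 23*k + 7, as required.
Evaluate: s_(n+1) = 4*n**4 + 17*n**3 + 29*n**2 + 23*n + 7; subtract s_(0) = 0 ⇒ S(n) = 4*n**4 + 17*n**3 + 29*n**2 + 23*n + 7.

S(n) = 4*n**4 + 17*n**3 + 29*n**2 + 23*n + 7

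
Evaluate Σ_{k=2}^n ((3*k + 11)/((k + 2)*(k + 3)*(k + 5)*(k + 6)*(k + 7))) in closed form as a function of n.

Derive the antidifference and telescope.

S(n) = (n**3 + 16*n**2 + 81*n - 98)/(224*(n**3 + 16*n**2 + 81*n + 126))

t_(k+1)/t_k = (k + 2)*(k + 5)*(3*k + 14)/((k + 4)*(k + 8)*(3*k + 11)).
Factor: A=k + 2; B=k + 8; C=k**2 + 23*k/3 + 44/3.
Solve (k + 2)·f(k+1) − (k + 7)·f(k) = k**2 + 23*k/3 + 44/3.
Bound: deg f ≤ 5.
Match coefficients ⇒ f(k) = k*(k + 3)*(k + 4)*(k**2 + 13*k + 52)/180.
R(k) = B(k−1)·f(k)/C(k) = k*(k + 3)*(k + 7)*(k**2 + 13*k + 52)/(60*(3*k + 11)); s_k = R·t_k = k*(k**2 + 13*k + 52)/(60*(k**3 + 13*k**2 + 52*k + 60)).
Check: Δs_k = (3*k + 11)/(k**5 + 23*k**4 + 203*k**3 + 853*k**2 + 1692*k + 1260). ✓
s_(n+1) = (n**3 + 16*n**2 + 81*n + 66)/(60*(n**3 + 16*n**2 + 81*n + 126)) and s_(2) = 41/3360, so S(n) = (n**3 + 16*n**2 + 81*n - 98)/(224*(n**3 + 16*n**2 + 81*n + 126)).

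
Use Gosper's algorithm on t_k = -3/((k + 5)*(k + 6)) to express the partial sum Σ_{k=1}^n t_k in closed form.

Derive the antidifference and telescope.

t_(k+1)/t_k = (k + 5)/(k + 7).
A = k + 5, B = k + 7, C = 1.
Key eq: (k + 5)·f(k+1) = (k + 6)·f(k) + (1).
Degrees (1,1,0) ⇒ d ≤ 1.
Coefficient equations give f(k) = k/5.
R(k) = B(k−1)·f(k)/C(k) = k*(k + 6)/5; s_k = R·t_k = -3*k/(5*k + 25).
s_(k+1) − s_k = -3/(k**2 + 11*k + 30) = t_k.
s_(n+1) = 3*(-n - 1)/(5*(n + 6)) and s_(1) = -1/10, so S(n) = -n/(2*n + 12).

S(n) = -n/(2*n + 12)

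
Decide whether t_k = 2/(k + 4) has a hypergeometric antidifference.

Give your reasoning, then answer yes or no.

Step 1: r(k) = (k + 4)/(k + 5).
So A=k + 4 and B=k + 5, with C=1.
Set up (k + 4)·f(k+1) − (k + 4)·f(k) − (1) = 0.
d = 0 from the (1,1,0) case.
Generic f = c0 gives residual -1; -1 = 0 cannot hold, so t_k is not Gosper-summable.

No — t_k has no hypergeometric antidifference.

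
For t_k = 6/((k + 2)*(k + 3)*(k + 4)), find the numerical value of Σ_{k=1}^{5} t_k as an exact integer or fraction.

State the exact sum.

Compute t_(k+1)/t_k: get (k + 2)/(k + 5).
Gosper form: A/B · C(k+1)/C(k) with A=k + 2, B=k + 5, C=1.
Solve (k + 2)·f(k+1) − (k + 4)·f(k) = 1.
Bound: deg f ≤ 2.
Solving with deg f ≤ 2: f(k) = k*(k + 5)/12.
Then R = B(k−1)f/C = k*(k + 4)*(k + 5)/12, so s_k = R(k)·t_k = k*(k + 5)/(2*(k + 2)*(k + 3)).
Check: Δs_k = 6/(k**3 + 9*k**2 + 26*k + 24). ✓
Sum = s_(6) − s_(1); s_(6) = 11/24, s_(1) = 1/4 ⇒ 5/24.

Σ = 5/24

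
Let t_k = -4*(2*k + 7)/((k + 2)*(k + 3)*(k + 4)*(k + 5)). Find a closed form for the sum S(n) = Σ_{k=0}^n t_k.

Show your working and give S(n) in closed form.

S(n) = (-n**2 - 8*n - 7)/(2*(n**2 + 8*n + 15))

The ratio is (k + 2)*(2*k + 9)/((k + 6)*(2*k + 7)).
Factor: A=k + 2; B=k + 6; C=k + 7/2.
Key eq: (k + 2)·f(k+1) = (k + 5)·f(k) + (k + 7/2).
Degrees (1,1,1) ⇒ d ≤ 3.
Solving with deg f ≤ 3: f(k) = k*(k + 3)*(k + 6)/16.
So s_k = (B(k−1)f/C)·t_k = (k*(k + 3)*(k + 5)*(k + 6)/(8*(2*k + 7)))·t_k = k*(-k - 6)/(2*(k**2 + 6*k + 8)).
Check: Δs_k = 4*(-2*k - 7)/(k**4 + 14*k**3 + 71*k**2 + 154*k + 120). ✓
Telescope: S(n) = s_(n+1) − s_(0) = (-n**2 - 8*n - 7)/(2*(n**2 + 8*n + 15)) − (0) = (-n**2 - 8*n - 7)/(2*(n**2 + 8*n + 15)).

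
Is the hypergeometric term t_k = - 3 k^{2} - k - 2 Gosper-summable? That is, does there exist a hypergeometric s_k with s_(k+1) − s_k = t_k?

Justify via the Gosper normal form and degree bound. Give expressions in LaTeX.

Yes. s_k = k \left(- k^{2} + k - 2\right).

r(k) = (k + 3*(k + 1)**2 + 3)/(3*k**2 + k + 2) after simplifying.
A = 1, B = 1, C = k**2 + k/3 + 2/3.
Key eq: (1)·f(k+1) = (1)·f(k) + (k**2 + k/3 + 2/3).
Bound: deg f ≤ 3.
Match coefficients ⇒ f(k) = k*(k**2 - k + 2)/3.
Get s_k = R·t_k = k*(-k**2 + k - 2) with R(k) = B(k−1)f(k)/C(k) = k*(k**2 - k + 2)/(3*k**2 + k + 2).
Verify: -3*k**2 - k - 2 matches t_k.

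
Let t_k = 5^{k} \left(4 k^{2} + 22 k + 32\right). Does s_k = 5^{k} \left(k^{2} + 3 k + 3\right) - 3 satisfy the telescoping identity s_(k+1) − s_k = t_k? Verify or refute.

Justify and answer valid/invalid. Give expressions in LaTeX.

Valid — Δs_k = t_k.

s_(k+1) = 5**(k + 1)*(3*k + (k + 1)**2 + 6) - 3
s_(k+1) − s_k = 5**k*(4*k**2 + 22*k + 32)
(s_(k+1) − s_k) − t_k = 0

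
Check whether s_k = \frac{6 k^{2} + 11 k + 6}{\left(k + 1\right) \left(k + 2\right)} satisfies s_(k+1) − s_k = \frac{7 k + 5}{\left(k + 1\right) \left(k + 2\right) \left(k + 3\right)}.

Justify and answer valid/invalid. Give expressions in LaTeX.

Valid — Δs_k = t_k.

s_(k+1) = (11*k + 6*(k + 1)**2 + 17)/((k + 2)*(k + 3))
s_(k+1) − s_k = (7*k + 5)/(k**3 + 6*k**2 + 11*k + 6)
(s_(k+1) − s_k) − t_k = 0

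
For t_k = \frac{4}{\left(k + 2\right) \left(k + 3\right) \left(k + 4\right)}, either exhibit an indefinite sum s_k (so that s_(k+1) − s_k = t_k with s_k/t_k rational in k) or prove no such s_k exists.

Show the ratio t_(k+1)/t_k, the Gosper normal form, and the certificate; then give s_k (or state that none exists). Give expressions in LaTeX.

s_k = \frac{k \left(k + 5\right)}{3 \left(k + 2\right) \left(k + 3\right)}

The ratio is (k + 2)/(k + 5).
So A=k + 2 and B=k + 5, with C=1.
Solve (k + 2)·f(k+1) − (k + 4)·f(k) = 1.
Bound: deg f ≤ 2.
Solving with deg f ≤ 2: f(k) = k*(k + 5)/12.
Certificate R = B(k−1)f/C = k*(k + 4)*(k + 5)/12 gives s_k = k*(k + 5)/(3*(k + 2)*(k + 3)).
Check: Δs_k = 4/(k**3 + 9*k**2 + 26*k + 24). ✓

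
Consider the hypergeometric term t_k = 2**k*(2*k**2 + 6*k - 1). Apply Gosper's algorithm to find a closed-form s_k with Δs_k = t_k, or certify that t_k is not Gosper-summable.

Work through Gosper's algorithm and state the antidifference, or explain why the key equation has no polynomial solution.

s_k = 2**k*(2*k**2 - 2*k - 1)

t_(k+1)/t_k = 2*(2*k**2 + 10*k + 7)/(2*k**2 + 6*k - 1).
A = 2, B = 1, C = k**2 + 3*k - 1/2.
Need (2)·f(k+1) − (1)·f(k) = k**2 + 3*k - 1/2.
d = 2 from the (0,0,2) case.
A polynomial solution: f(k) = (2*k**2 - 2*k - 1)/2.
Get s_k = R·t_k = 2**k*(2*k**2 - 2*k - 1) with R(k) = B(k−1)f(k)/C(k) = (2*k**2 - 2*k - 1)/(2*k**2 + 6*k - 1).
Verify: 2**k*(2*k**2 + 6*k - 1) matches t_k.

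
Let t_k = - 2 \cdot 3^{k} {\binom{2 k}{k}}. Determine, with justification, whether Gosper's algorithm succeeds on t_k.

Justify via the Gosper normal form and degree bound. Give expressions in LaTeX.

t_(k+1)/t_k = 6*(2*k + 1)/(k + 1).
Gosper form: A/B · C(k+1)/C(k) with A=12*k + 6, B=k + 1, C=1.
Solve (12*k + 6)·f(k+1) − (k)·f(k) = 1.
From deg A=1, deg B=1, deg C=0: d=-1.
Bound -1 < 0, so the key equation has no polynomial solution.

No. Not Gosper-summable.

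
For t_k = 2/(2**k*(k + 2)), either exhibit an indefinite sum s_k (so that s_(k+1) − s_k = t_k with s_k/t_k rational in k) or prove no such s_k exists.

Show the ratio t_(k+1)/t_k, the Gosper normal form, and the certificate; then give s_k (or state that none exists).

no hypergeometric antidifference exists

Ratio r(k) = (k + 2)/(2*(k + 3)).
Factor: A=k/2 + 1; B=k + 3; C=1.
Key eq: (k/2 + 1)·f(k+1) = (k + 2)·f(k) + (1).
From deg A=1, deg B=1, deg C=0: d=-1.
Bound -1 < 0, so the key equation has no polynomial solution.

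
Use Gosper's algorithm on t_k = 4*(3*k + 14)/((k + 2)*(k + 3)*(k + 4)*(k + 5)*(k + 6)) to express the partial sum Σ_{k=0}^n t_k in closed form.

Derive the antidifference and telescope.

t_(k+1)/t_k = (k + 2)*(3*k + 17)/((k + 7)*(3*k + 14)).
A = k + 2, B = k + 7, C = k + 14/3.
Need (k + 2)·f(k+1) − (k + 6)·f(k) = k + 14/3.
deg f ≤ 4 (via 1,1,1).
Solve for f: f(k) = k*(k + 4)*(k**2 + 10*k + 31)/90 (degree 4 ≤ 4).
So s_k = (B(k−1)f/C)·t_k = (k*(k + 4)*(k + 6)*(k**2 + 10*k + 31)/(30*(3*k + 14)))·t_k = 2*k*(k**2 + 10*k + 31)/(15*(k**3 + 10*k**2 + 31*k + 30)).
Δs = 4*(3*k + 14)/(k**5 + 20*k**4 + 155*k**3 + 580*k**2 + 1044*k + 720), as required.
Evaluate: s_(n+1) = 2*(n**3 + 13*n**2 + 54*n + 42)/(15*(n**3 + 13*n**2 + 54*n + 72)); subtract s_(0) = 0 ⇒ S(n) = 2*(n**3 + 13*n**2 + 54*n + 42)/(15*(n**3 + 13*n**2 + 54*n + 72)).

S(n) = 2*(n**3 + 13*n**2 + 54*n + 42)/(15*(n**3 + 13*n**2 + 54*n + 72))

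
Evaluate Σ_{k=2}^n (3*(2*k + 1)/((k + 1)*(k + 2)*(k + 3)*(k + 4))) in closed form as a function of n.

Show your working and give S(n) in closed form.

S(n) = (2*n**3 + 18*n**2 + 7*n - 27)/(15*(n**3 + 9*n**2 + 26*n + 24))

Step 1: r(k) = (k + 1)*(2*k + 3)/((k + 5)*(2*k + 1)).
So A=k + 1 and B=k + 5, with C=k + 1/2.
Set up (k + 1)·f(k+1) − (k + 4)·f(k) − (k + 1/2) = 0.
From deg A=1, deg B=1, deg C=1: d=3.
A polynomial solution: f(k) = k*(k**2 + 6*k + 2)/18.
Certificate R = B(k−1)f/C = k*(k + 4)*(k**2 + 6*k + 2)/(9*(2*k + 1)) gives s_k = k*(k**2 + 6*k + 2)/(3*(k + 1)*(k + 2)*(k + 3)).
Check: Δs_k = 3*(2*k + 1)/(k**4 + 10*k**3 + 35*k**2 + 50*k + 24). ✓
Telescope: S(n) = s_(n+1) − s_(2) = (n**3 + 9*n**2 + 17*n + 9)/(3*(n**3 + 9*n**2 + 26*n + 24)) − (1/5) = (2*n**3 + 18*n**2 + 7*n - 27)/(15*(n**3 + 9*n**2 + 26*n + 24)).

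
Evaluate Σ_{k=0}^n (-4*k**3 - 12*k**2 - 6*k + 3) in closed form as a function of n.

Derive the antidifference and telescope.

S(n) = -n**4 - 6*n**3 - 10*n**2 - 2*n + 3

Step 1: r(k) = (4*k**3 + 24*k**2 + 42*k + 19)/(4*k**3 + 12*k**2 + 6*k - 3).
So A=1 and B=1, with C=k**3 + 3*k**2 + 3*k/2 - 3/4.
Solve (1)·f(k+1) − (1)·f(k) = k**3 + 3*k**2 + 3*k/2 - 3/4.
Bound: deg f ≤ 4.
Solving with deg f ≤ 4: f(k) = k*(k + 2)*(k**2 - 2)/4.
Get s_k = R·t_k = k*(-k**3 - 2*k**2 + 2*k + 4) with R(k) = B(k−1)f(k)/C(k) = k*(k + 2)*(k**2 - 2)/(4*k**3 + 12*k**2 + 6*k - 3).
Δs = -4*k**3 - 12*k**2 - 6*k + 3, as required.
Σ_(k=0)^n t_k = s_(n+1) − s_(0) = (-n**4 - 6*n**3 - 10*n**2 - 2*n + 3) − (0), i.e. -n**4 - 6*n**3 - 10*n**2 - 2*n + 3.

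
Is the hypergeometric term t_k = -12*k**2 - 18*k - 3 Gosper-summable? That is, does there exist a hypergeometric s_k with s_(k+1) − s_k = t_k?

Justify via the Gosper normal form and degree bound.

Yes. s_k = k*(-4*k**2 - 3*k + 4).

t_(k+1)/t_k = (4*k**2 + 14*k + 11)/(4*k**2 + 6*k + 1).
Factor: A=1; B=1; C=k**2 + 3*k/2 + 1/4.
Need (1)·f(k+1) − (1)·f(k) = k**2 + 3*k/2 + 1/4.
Bound: deg f ≤ 3.
Coefficient equations give f(k) = k*(4*k**2 + 3*k - 4)/12.
R(k) = B(k−1)·f(k)/C(k) = k*(4*k**2 + 3*k - 4)/(3*(4*k**2 + 6*k + 1)); s_k = R·t_k = k*(-4*k**2 - 3*k + 4).
s_(k+1) − s_k = -12*k**2 - 18*k - 3 = t_k.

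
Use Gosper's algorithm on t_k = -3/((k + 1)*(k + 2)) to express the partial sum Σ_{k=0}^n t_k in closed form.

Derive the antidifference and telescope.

Step 1: r(k) = (k + 1)/(k + 3).
Normal form (A,B,C) = (k + 1, k + 3, 1).
Key eq: (k + 1)·f(k+1) = (k + 2)·f(k) + (1).
d = 1 from the (1,1,0) case.
Coefficient equations give f(k) = k.
Certificate R = B(k−1)f/C = k*(k + 2) gives s_k = -3*k/(k + 1).
Δs = -3/(k**2 + 3*k + 2), as required.
Evaluate: s_(n+1) = 3*(-n - 1)/(n + 2); subtract s_(0) = 0 ⇒ S(n) = 3*(-n - 1)/(n + 2).

S(n) = 3*(-n - 1)/(n + 2)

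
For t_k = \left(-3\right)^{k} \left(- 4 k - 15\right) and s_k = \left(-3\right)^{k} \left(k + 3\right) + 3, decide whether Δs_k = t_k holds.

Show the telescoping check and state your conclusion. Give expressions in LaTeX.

valid (s_(k+1) − s_k reduces to t_k)

s_(k+1) = -3*(-3)**k*(k + 4) + 3
s_(k+1) − s_k = (-3)**k*(-4*k - 15)
(s_(k+1) − s_k) − t_k = 0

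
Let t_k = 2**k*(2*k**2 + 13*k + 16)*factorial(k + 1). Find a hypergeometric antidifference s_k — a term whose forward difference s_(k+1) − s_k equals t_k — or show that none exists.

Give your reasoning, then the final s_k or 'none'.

s_k = 2**k*(k + 4)*factorial(k + 1)

r(k) = 2*(2*k**3 + 21*k**2 + 65*k + 62)/(2*k**2 + 13*k + 16) after simplifying.
Gosper form: A/B · C(k+1)/C(k) with A=2*k + 4, B=1, C=k**2 + 13*k/2 + 8.
f must satisfy (2*k + 4)·f(k+1) − (1)·f(k) = k**2 + 13*k/2 + 8.
Degrees (1,0,2) ⇒ d ≤ 1.
Coefficient equations give f(k) = (k + 4)/2.
So s_k = (B(k−1)f/C)·t_k = ((k + 4)/(2*k**2 + 13*k + 16))·t_k = 2**k*(k + 4)*factorial(k + 1).
Check: Δs_k = 2**k*(2*k**2 + 13*k + 16)*factorial(k + 1). ✓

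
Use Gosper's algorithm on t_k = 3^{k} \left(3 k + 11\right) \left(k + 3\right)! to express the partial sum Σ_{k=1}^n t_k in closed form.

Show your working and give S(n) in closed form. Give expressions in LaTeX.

The ratio is 3*(k + 4)*(3*k + 14)/(3*k + 11).
Factor: A=3*k + 12; B=1; C=k + 11/3.
Set up (3*k + 12)·f(k+1) − (1)·f(k) − (k + 11/3) = 0.
Degrees (1,0,1) ⇒ d ≤ 0.
Solve for f: f(k) = 1/3 (degree 0 ≤ 0).
R(k) = B(k−1)·f(k)/C(k) = 1/(3*k + 11); s_k = R·t_k = 3**k*factorial(k + 3).
Check: Δs_k = 3**k*(3*k + 11)*factorial(k + 3). ✓
Telescope: S(n) = s_(n+1) − s_(1) = 3**(n + 1)*factorial(n + 4) − (72) = 3*3**n*factorial(n + 4) - 72.

S(n) = 3 \cdot 3^{n} \left(n + 4\right)! - 72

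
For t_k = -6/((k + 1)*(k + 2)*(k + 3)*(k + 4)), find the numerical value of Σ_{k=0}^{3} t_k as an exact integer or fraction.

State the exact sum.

Σ = -34/105

Ratio r(k) = (k + 1)/(k + 5).
A = k + 1, B = k + 5, C = 1.
Solve (k + 1)·f(k+1) − (k + 4)·f(k) = 1.
deg f ≤ 3 (via 1,1,0).
A polynomial solution: f(k) = k*(k**2 + 6*k + 11)/18.
Certificate R = B(k−1)f/C = k*(k + 4)*(k**2 + 6*k + 11)/18 gives s_k = k*(-k**2 - 6*k - 11)/(3*(k + 1)*(k + 2)*(k + 3)).
Δs = -6/(k**4 + 10*k**3 + 35*k**2 + 50*k + 24), as required.
Sum = s_(4) − s_(0); s_(4) = -34/105, s_(0) = 0 ⇒ -34/105.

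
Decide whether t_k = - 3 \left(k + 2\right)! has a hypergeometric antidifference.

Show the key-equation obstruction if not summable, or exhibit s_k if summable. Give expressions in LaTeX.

Ratio r(k) = k + 3.
Gosper form: A/B · C(k+1)/C(k) with A=k + 3, B=1, C=1.
Key eq: (k + 3)·f(k+1) = (1)·f(k) + (1).
Bound: deg f ≤ -1.
Negative degree bound (-1): no f exists, t_k not Gosper-summable.

No; the degree bound rules out any f.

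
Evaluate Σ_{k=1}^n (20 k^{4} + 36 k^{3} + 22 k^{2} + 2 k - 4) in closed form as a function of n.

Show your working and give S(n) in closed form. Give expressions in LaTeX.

t_(k+1)/t_k = (10*k**4 + 58*k**3 + 125*k**2 + 117*k + 38)/(10*k**4 + 18*k**3 + 11*k**2 + k - 2).
Gosper form: A/B · C(k+1)/C(k) with A=1, B=1, C=k**4 + 9*k**3/5 + 11*k**2/10 + k/10 - 1/5.
Solve (1)·f(k+1) − (1)·f(k) = k**4 + 9*k**3/5 + 11*k**2/10 + k/10 - 1/5.
From deg A=0, deg B=0, deg C=4: d=5.
Match coefficients ⇒ f(k) = k*(k + 1)*(4*k**3 - 5*k**2 + k - 2)/20.
Certificate R = B(k−1)f/C = k*(4*k**3 - 5*k**2 + k - 2)/(2*(10*k**3 + 8*k**2 + 3*k - 2)) gives s_k = k*(4*k**4 - k**3 - 4*k**2 - k - 2).
s_(k+1) − s_k = 20*k**4 + 36*k**3 + 22*k**2 + 2*k - 4 = t_k.
Evaluate: s_(n+1) = 4*n**5 + 19*n**4 + 32*n**3 + 21*n**2 - 4; subtract s_(1) = -4 ⇒ S(n) = n**2*(4*n**3 + 19*n**2 + 32*n + 21).

S(n) = n^{2} \left(4 n^{3} + 19 n^{2} + 32 n + 21\right)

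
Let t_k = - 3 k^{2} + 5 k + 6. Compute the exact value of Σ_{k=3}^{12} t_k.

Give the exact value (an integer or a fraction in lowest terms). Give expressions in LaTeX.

Σ = -1500

Step 1: r(k) = (3*k**2 + k - 8)/(3*k**2 - 5*k - 6).
Gosper form: A/B · C(k+1)/C(k) with A=1, B=1, C=k**2 - 5*k/3 - 2.
Key eq: (1)·f(k+1) = (1)·f(k) + (k**2 - 5*k/3 - 2).
From deg A=0, deg B=0, deg C=2: d=3.
Coefficient equations give f(k) = k*(k**2 - 4*k - 3)/3.
Certificate R = B(k−1)f/C = k*(k**2 - 4*k - 3)/(3*k**2 - 5*k - 6) gives s_k = k*(-k**2 + 4*k + 3).
s_(k+1) − s_k = -3*k**2 + 5*k + 6 = t_k.
Sum = s_(13) − s_(3); s_(13) = -1482, s_(3) = 18 ⇒ -1500.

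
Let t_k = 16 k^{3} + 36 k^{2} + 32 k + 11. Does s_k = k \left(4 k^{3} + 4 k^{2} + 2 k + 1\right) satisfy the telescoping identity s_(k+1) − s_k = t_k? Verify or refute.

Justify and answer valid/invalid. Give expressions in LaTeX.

valid; difference matches t_k

s_(k+1) = 4*k**4 + 20*k**3 + 38*k**2 + 33*k + 11
s_(k+1) − s_k = 16*k**3 + 36*k**2 + 32*k + 11
(s_(k+1) − s_k) − t_k = 0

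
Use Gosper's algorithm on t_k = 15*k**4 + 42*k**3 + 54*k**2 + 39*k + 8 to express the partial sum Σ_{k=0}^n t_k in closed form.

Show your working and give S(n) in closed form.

S(n) = 3*n**5 + 18*n**4 + 44*n**3 + 57*n**2 + 36*n + 8

The ratio is (15*k**4 + 102*k**3 + 270*k**2 + 333*k + 158)/(15*k**4 + 42*k**3 + 54*k**2 + 39*k + 8).
So A=1 and B=1, with C=k**4 + 14*k**3/5 + 18*k**2/5 + 13*k/5 + 8/15.
Solve (1)·f(k+1) − (1)·f(k) = k**4 + 14*k**3/5 + 18*k**2/5 + 13*k/5 + 8/15.
From deg A=0, deg B=0, deg C=4: d=5.
Solve for f: f(k) = k*(3*k**4 + 3*k**3 + 2*k**2 + 3*k - 3)/15 (degree 5 ≤ 5).
Certificate R = B(k−1)f/C = k*(3*k**4 + 3*k**3 + 2*k**2 + 3*k - 3)/(15*k**4 + 42*k**3 + 54*k**2 + 39*k + 8) gives s_k = k*(3*k**4 + 3*k**3 + 2*k**2 + 3*k - 3).
Check: Δs_k = 15*k**4 + 42*k**3 + 54*k**2 + 39*k + 8. ✓
Evaluate: s_(n+1) = 3*n**5 + 18*n**4 + 44*n**3 + 57*n**2 + 36*n + 8; subtract s_(0) = 0 ⇒ S(n) = 3*n**5 + 18*n**4 + 44*n**3 + 57*n**2 + 36*n + 8.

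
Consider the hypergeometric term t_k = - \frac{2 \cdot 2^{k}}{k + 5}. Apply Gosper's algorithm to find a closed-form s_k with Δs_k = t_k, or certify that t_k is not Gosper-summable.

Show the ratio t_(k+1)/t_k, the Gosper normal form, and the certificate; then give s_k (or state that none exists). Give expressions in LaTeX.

none (Gosper's algorithm certifies no s_k)

The ratio is 2*(k + 5)/(k + 6).
Normal form (A,B,C) = (2*k + 10, k + 6, 1).
f must satisfy (2*k + 10)·f(k+1) − (k + 5)·f(k) = 1.
deg f ≤ -1 (via 1,1,0).
Negative degree bound (-1): no f exists, t_k not Gosper-summable.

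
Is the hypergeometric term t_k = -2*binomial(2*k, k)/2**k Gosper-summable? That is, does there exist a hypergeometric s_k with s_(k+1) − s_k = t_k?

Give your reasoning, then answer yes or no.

No — key equation has no polynomial f.

Step 1: r(k) = (2*k + 1)/(k + 1).
Factor: A=2*k + 1; B=k + 1; C=1.
Key eq: (2*k + 1)·f(k+1) = (k)·f(k) + (1).
d = -1 from the (1,1,0) case.
d = -1 < 0 ⇒ no nonzero polynomial f; not summable.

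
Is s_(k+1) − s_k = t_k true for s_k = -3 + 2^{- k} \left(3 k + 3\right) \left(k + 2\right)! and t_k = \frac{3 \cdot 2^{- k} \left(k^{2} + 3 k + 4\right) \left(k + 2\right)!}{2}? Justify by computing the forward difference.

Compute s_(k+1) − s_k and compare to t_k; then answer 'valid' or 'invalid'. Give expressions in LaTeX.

valid; difference matches t_k

s_(k+1) = 2**(-k - 1)*(3*k + 6)*factorial(k + 3) - 3
s_(k+1) − s_k = 3*(k**2 + 3*k + 4)*factorial(k + 2)/(2*2**k)
(s_(k+1) − s_k) − t_k = 0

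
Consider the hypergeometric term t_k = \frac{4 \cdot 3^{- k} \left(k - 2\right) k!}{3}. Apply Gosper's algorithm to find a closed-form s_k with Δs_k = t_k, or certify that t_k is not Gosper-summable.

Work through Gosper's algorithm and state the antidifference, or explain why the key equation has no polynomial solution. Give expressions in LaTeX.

Ratio r(k) = (k**2 - 1)/(3*(k - 2)).
So A=k/3 + 1/3 and B=1, with C=k - 2.
Set up (k/3 + 1/3)·f(k+1) − (1)·f(k) − (k - 2) = 0.
deg f ≤ 0 (via 1,0,1).
Solve for f: f(k) = 3 (degree 0 ≤ 0).
Get s_k = R·t_k = 4*factorial(k)/3**k with R(k) = B(k−1)f(k)/C(k) = 3/(k - 2).
Verify: 4*(k - 2)*factorial(k)/(3*3**k) matches t_k.

s_k = 4 \cdot 3^{- k} k!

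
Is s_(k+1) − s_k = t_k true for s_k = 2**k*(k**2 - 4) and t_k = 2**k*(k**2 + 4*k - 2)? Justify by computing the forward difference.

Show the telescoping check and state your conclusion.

s_(k+1) = 2**(k + 1)*((k + 1)**2 - 4)
s_(k+1) − s_k = 2**k*(k**2 + 4*k - 2)
(s_(k+1) − s_k) − t_k = 0

valid; difference matches t_k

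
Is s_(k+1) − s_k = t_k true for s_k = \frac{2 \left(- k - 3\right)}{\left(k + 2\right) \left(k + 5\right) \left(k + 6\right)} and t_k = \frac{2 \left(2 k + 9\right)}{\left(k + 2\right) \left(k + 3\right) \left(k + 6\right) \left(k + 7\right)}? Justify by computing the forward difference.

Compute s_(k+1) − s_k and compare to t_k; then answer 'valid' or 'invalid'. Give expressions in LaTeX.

s_(k+1) = 2*(-k - 4)/((k + 3)*(k + 6)*(k + 7))
s_(k+1) − s_k = 2*(2*k**2 + 13*k + 23)/(k**5 + 23*k**4 + 203*k**3 + 853*k**2 + 1692*k + 1260)
(s_(k+1) − s_k) − t_k = 4*(-3*k - 11)/(k**5 + 23*k**4 + 203*k**3 + 853*k**2 + 1692*k + 1260)

Invalid: residual \frac{4 \left(- 3 k - 11\right)}{k^{5} + 23 k^{4} + 203 k^{3} + 853 k^{2} + 1692 k + 1260} ≠ 0.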